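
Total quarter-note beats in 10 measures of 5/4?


Reasoning:
Time signature 5/4: the bottom number 4 means the quarter note gets one count
The top number 5 means 5 quarter-note beats per measure
Total = 5 × 10 measures
= 50 quarter-note beats


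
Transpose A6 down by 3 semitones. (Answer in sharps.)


Solution.
A6: chromatic position 9 in octave 6 → absolute = 6×12 + 9 = 81
Transpose down 3: 81 - 3 = 78
78 = 6×12 + 6 → F# in octave 6
Result = F#6


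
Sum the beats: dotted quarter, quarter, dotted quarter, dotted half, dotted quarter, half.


Solution.
Beat values:
  dotted quarter = 1.5 beats
  quarter = 1 beat
  dotted quarter = 1.5 beats
  dotted half = 3 beats
  dotted quarter = 1.5 beats
  half = 2 beats
Sum = 1.5 + 1 + 1.5 + 3 + 1.5 + 2
= 10.5 beats


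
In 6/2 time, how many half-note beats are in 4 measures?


Let's work it out.
Time signature 6/2: the bottom number 2 means the half note gets one count
The top number 6 means 6 half-note beats per measure
Total = 6 × 4 measures
= 24 half-note beats


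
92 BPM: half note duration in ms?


Working:
One quarter-note beat = 60000 / BPM = 60000 / 92 ms
Half note = 2 × quarter note
Duration = 2 × 60000 / 92 = 120000 / 92
= 1304.3 ms


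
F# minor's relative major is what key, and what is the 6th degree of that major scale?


Reasoning:
The relative major shares the key signature and is a minor 3rd above the minor tonic
A minor 3rd above F# is A
→ relative major of F# minor is A major
A major scale: A B C# D E F# G#
= A major; 6th degree = F#


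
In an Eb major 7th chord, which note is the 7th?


Major 7th chord = root + major 3rd + perfect 5th + major 7th
Seventh chords stack in thirds, so the letter names are E-G-B-D
Root: Eb
Major 3rd above Eb: G
Perfect 5th above Eb: Bb
Major 7th above Eb: D
The 7th = D


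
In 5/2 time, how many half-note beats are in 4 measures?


Let's work it out.
Time signature 5/2: the bottom number 2 means the half note gets one count
The top number 5 means 5 half-note beats per measure
Total = 5 × 4 measures
= 20 half-note beats


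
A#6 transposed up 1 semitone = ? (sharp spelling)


Reasoning:
A#6: chromatic position 10 in octave 6 → absolute = 6×12 + 10 = 82
Transpose up 1: 82 + 1 = 83
83 = 6×12 + 11 → B in octave 6
Result = B6


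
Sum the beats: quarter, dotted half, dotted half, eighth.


Working:
Beat values:
  quarter = 1 beat
  dotted half = 3 beats
  dotted half = 3 beats
  eighth = 0.5 beats
Sum = 1 + 3 + 3 + 0.5
= 7.5 beats


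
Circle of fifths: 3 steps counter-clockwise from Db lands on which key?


Let's work it out.
Each counter-clockwise step moves down a perfect 5th (= up a perfect 4th)
From Db: Db → F#/Gb → B → E
= E


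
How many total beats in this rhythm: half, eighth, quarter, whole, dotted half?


Beat values:
  half = 2 beats
  eighth = 0.5 beats
  quarter = 1 beat
  whole = 4 beats
  dotted half = 3 beats
Sum = 2 + 0.5 + 1 + 4 + 3
= 10.5 beats


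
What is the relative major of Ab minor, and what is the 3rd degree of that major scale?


Let's work it out.
The relative major shares the key signature and is a minor 3rd above the minor tonic
A minor 3rd above Ab is Cb
→ relative major of Ab minor is Cb major
Cb major scale: Cb Db Eb Fb Gb Ab Bb
= Cb major; 3rd degree = Eb


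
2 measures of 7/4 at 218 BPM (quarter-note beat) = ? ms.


Let's work it out.
Quarter-note beat duration = 60000 / 218 ms
Beats per measure (7/4) = 7
One measure = 7 × 60000 / 218 = 420000 / 218 ms
2 measures = 2 × 420000 / 218 = 840000 / 218
= 3853.2 ms


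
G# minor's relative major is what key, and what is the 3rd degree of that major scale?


Solution.
The relative major shares the key signature and is a minor 3rd above the minor tonic
A minor 3rd above G# is B
→ relative major of G# minor is B major
B major scale: B C# D# E F# G# A#
= B major; 3rd degree = D#


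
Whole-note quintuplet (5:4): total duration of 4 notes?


Quintuplet: 5 notes occupy the space of 4 whole notes
Space = 4 × 4 = 16 beats
Each quintuplet note = 16 / 5 = 16/5 beats
4 notes = 4 × 16/5 = 64/5
= 64/5 beats


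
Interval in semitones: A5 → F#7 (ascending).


Let's work it out.
Absolute semitone position = octave×12 + chromatic position
A5: 5×12 + 9 = 69
F#7: 7×12 + 6 = 90
Difference = 90 - 69 = 21
= 21 semitones


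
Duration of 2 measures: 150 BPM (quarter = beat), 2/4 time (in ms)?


Solution.
Quarter-note beat duration = 60000 / 150 ms
Beats per measure (2/4) = 2
One measure = 2 × 60000 / 150 = 120000 / 150 ms
2 measures = 2 × 120000 / 150 = 240000 / 150
= 1600.0 ms


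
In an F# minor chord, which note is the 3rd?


Reasoning:
Minor triad = root + minor 3rd (3 semitones) + perfect 5th (7 semitones)
A triad on F# stacks thirds, so the chord tones use letter names F-A-C
Root: F#
Minor 3rd above F#: A
Perfect 5th above F#: C#
The 3rd = A


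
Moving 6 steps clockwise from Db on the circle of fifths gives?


Reasoning:
Each clockwise step on the circle of fifths moves up a perfect 5th
From Db: Db → Ab → Eb → Bb → F → C → G
= G


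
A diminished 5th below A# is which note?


Reasoning:
A 5th spans 5 letter names, so from A we land on D
A diminished 5th = 6 semitones below A#
Spell D at that pitch: D##
= D##


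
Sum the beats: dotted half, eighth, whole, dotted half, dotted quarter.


Reasoning:
Beat values:
  dotted half = 3 beats
  eighth = 0.5 beats
  whole = 4 beats
  dotted half = 3 beats
  dotted quarter = 1.5 beats
Sum = 3 + 0.5 + 4 + 3 + 1.5
= 12 beats


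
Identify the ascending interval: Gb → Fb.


Working:
Letter names: G → F spans 7 letter names → a 7th
Semitones: Gb → Fb = 10 half-steps
A 7th of 10 semitones is a minor 7th
= minor 7th


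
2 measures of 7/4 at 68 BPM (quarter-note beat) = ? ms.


Quarter-note beat duration = 60000 / 68 ms
Beats per measure (7/4) = 7
One measure = 7 × 60000 / 68 = 420000 / 68 ms
2 measures = 2 × 420000 / 68 = 840000 / 68
= 12352.9 ms


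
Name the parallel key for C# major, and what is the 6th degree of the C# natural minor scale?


Parallel keys share the same tonic but differ in mode
C# major → parallel is C# minor
C# natural minor scale: C# D# E F# G# A B
= C# minor; 6th degree = A


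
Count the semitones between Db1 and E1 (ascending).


Let's work it out.
Absolute semitone position = octave×12 + chromatic position
Db1: 1×12 + 1 = 13
E1: 1×12 + 4 = 16
Difference = 16 - 13 = 3
= 3 semitones


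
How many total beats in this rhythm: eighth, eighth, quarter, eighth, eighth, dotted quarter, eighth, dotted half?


Solution.
Beat values:
  eighth = 0.5 beats
  eighth = 0.5 beats
  quarter = 1 beat
  eighth = 0.5 beats
  eighth = 0.5 beats
  dotted quarter = 1.5 beats
  eighth = 0.5 beats
  dotted half = 3 beats
Sum = 0.5 + 0.5 + 1 + 0.5 + 0.5 + 1.5 + 0.5 + 3
= 8 beats


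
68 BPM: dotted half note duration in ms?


Step by step:
One quarter-note beat = 60000 / BPM = 60000 / 68 ms
Dotted half note = 3 × quarter note
Duration = 3 × 60000 / 68 = 180000 / 68
= 2647.1 ms


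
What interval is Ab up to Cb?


Let's work it out.
Letter names: A → C spans 3 letter names → a 3rd
Semitones: Ab → Cb = 3 half-steps
A 3rd of 3 semitones is a minor 3rd
= minor 3rd


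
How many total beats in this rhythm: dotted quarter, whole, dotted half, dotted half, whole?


Solution.
Beat values:
  dotted quarter = 1.5 beats
  whole = 4 beats
  dotted half = 3 beats
  dotted half = 3 beats
  whole = 4 beats
Sum = 1.5 + 4 + 3 + 3 + 4
= 15.5 beats


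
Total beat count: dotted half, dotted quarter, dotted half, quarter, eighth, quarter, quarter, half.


Let's work it out.
Beat values:
  dotted half = 3 beats
  dotted quarter = 1.5 beats
  dotted half = 3 beats
  quarter = 1 beat
  eighth = 0.5 beats
  quarter = 1 beat
  quarter = 1 beat
  half = 2 beats
Sum = 3 + 1.5 + 3 + 1 + 0.5 + 1 + 1 + 2
= 13 beats


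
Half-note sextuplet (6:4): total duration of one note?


Let's work it out.
Sextuplet: 6 notes occupy the space of 4 half notes
Space = 4 × 2 = 8 beats
Each sextuplet note = 8 / 6 = 4/3 beats
= 4/3 beats


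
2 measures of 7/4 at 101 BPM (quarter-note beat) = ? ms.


Step by step:
Quarter-note beat duration = 60000 / 101 ms
Beats per measure (7/4) = 7
One measure = 7 × 60000 / 101 = 420000 / 101 ms
2 measures = 2 × 420000 / 101 = 840000 / 101
= 8316.8 ms


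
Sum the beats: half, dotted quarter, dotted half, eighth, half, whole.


Step by step:
Beat values:
  half = 2 beats
  dotted quarter = 1.5 beats
  dotted half = 3 beats
  eighth = 0.5 beats
  half = 2 beats
  whole = 4 beats
Sum = 2 + 1.5 + 3 + 0.5 + 2 + 4
= 13 beats


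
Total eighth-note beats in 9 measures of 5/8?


Working:
Time signature 5/8: the bottom number 8 means the eighth note gets one count
The top number 5 means 5 eighth-note beats per measure
Total = 5 × 9 measures
= 45 eighth-note beats


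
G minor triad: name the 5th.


Let's work it out.
Minor triad = root + minor 3rd (3 semitones) + perfect 5th (7 semitones)
A triad on G stacks thirds, so the chord tones use letter names G-B-D
Root: G
Minor 3rd above G: Bb
Perfect 5th above G: D
The 5th = D


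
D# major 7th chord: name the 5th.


Reasoning:
Major 7th chord = root + major 3rd + perfect 5th + major 7th
Seventh chords stack in thirds, so the letter names are D-F-A-C
Root: D#
Major 3rd above D#: F##
Perfect 5th above D#: A#
Major 7th above D#: C##
The 5th = A#


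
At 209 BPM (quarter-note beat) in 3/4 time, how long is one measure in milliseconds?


Working:
Quarter-note beat duration = 60000 / 209 ms
Beats per measure (3/4) = 3
One measure = 3 × 60000 / 209 = 180000 / 209 ms
= 861.2 ms


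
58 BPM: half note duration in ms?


One quarter-note beat = 60000 / BPM = 60000 / 58 ms
Half note = 2 × quarter note
Duration = 2 × 60000 / 58 = 120000 / 58
= 2069.0 ms


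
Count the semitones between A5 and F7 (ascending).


Step by step:
Absolute semitone position = octave×12 + chromatic position
A5: 5×12 + 9 = 69
F7: 7×12 + 5 = 89
Difference = 89 - 69 = 20
= 20 semitones


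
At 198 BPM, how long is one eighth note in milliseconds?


One quarter-note beat = 60000 / BPM = 60000 / 198 ms
Eighth note = 1/2 × quarter note
Duration = 1/2 × 60000 / 198 = 30000 / 198
= 151.5 ms


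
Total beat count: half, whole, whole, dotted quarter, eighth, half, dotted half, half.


Solution.
Beat values:
  half = 2 beats
  whole = 4 beats
  whole = 4 beats
  dotted quarter = 1.5 beats
  eighth = 0.5 beats
  half = 2 beats
  dotted half = 3 beats
  half = 2 beats
Sum = 2 + 4 + 4 + 1.5 + 0.5 + 2 + 3 + 2
= 19 beats


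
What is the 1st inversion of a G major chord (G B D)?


Reasoning:
Root position: G B D
1st inversion: move root up an octave
Bass note: B
Notes (bottom to top) = B D G


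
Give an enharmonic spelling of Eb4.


Solution.
Enharmonic notes sound the same pitch but are spelled with different letter names
Eb and D# name the same pitch class
= D#4


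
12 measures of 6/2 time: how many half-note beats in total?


Step by step:
Time signature 6/2: the bottom number 2 means the half note gets one count
The top number 6 means 6 half-note beats per measure
Total = 6 × 12 measures
= 72 half-note beats


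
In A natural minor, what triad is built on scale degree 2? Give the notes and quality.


Working:
A natural minor scale: A B C D E F G
Diatonic triad on degree 2 stacks scale notes 2, 4, 6: B D F
B→D = 3 semitones; B→F = 6 semitones → diminished triad
= B D F (diminished)


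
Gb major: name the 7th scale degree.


Major scale pattern: W-W-H-W-W-W-H (2-2-1-2-2-2-1 semitones)
Starting from Gb:
  Gb + 2 semitones → Ab
  Ab + 2 semitones → Bb
  Bb + 1 semitone → Cb
  Cb + 2 semitones → Db
  Db + 2 semitones → Eb
  Eb + 2 semitones → F
  F + 1 semitone → Gb
Scale: Gb Ab Bb Cb Db Eb F
Degree 7 = F


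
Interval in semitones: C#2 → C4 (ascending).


Reasoning:
Absolute semitone position = octave×12 + chromatic position
C#2: 2×12 + 1 = 25
C4: 4×12 + 0 = 48
Difference = 48 - 25 = 23
= 23 semitones


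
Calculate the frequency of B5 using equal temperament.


f = 440 × 2^(n/12) where n = semitones from A4
B5: 14 semitones from A4
f = 440 × 2^(14/12)
f = 987.77 Hz


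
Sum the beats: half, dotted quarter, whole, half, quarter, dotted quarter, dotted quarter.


Solution.
Beat values:
  half = 2 beats
  dotted quarter = 1.5 beats
  whole = 4 beats
  half = 2 beats
  quarter = 1 beat
  dotted quarter = 1.5 beats
  dotted quarter = 1.5 beats
Sum = 2 + 1.5 + 4 + 2 + 1 + 1.5 + 1.5
= 13.5 beats


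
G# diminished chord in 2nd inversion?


Root position: G# B D
2nd inversion: move root and 3rd up an octave
Bass note: D
Notes (bottom to top) = D G# B


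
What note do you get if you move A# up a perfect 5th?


Let's work it out.
perfect 5th: 5 letter names, 7 semitones
Letter: A + 4 → E
Pitch: A# + 7 semitones, spelled as an E → E#
= E#


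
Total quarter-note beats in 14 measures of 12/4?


Reasoning:
Time signature 12/4: the bottom number 4 means the quarter note gets one count
The top number 12 means 12 quarter-note beats per measure
Total = 12 × 14 measures
= 168 quarter-note beats


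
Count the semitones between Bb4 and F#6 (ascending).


Step by step:
Absolute semitone position = octave×12 + chromatic position
Bb4: 4×12 + 10 = 58
F#6: 6×12 + 6 = 78
Difference = 78 - 58 = 20
= 20 semitones


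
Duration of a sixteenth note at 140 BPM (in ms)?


One quarter-note beat = 60000 / BPM = 60000 / 140 ms
Sixteenth note = 1/4 × quarter note
Duration = 1/4 × 60000 / 140 = 15000 / 140
= 107.1 ms


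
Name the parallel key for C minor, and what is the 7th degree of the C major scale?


Step by step:
Parallel keys share the same tonic but differ in mode
C minor → parallel is C major
C major scale: C D E F G A B
= C major; 7th degree = B


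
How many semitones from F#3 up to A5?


Reasoning:
Absolute semitone position = octave×12 + chromatic position
F#3: 3×12 + 6 = 42
A5: 5×12 + 9 = 69
Difference = 69 - 42 = 27
= 27 semitones


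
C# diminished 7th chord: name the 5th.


Working:
Diminished 7th chord = root + minor 3rd + diminished 5th + diminished 7th
Seventh chords stack in thirds, so the letter names are C-E-G-B
Root: C#
Minor 3rd above C#: E
Diminished 5th above C#: G
Diminished 7th above C#: Bb
The 5th = G


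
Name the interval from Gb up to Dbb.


Letter names: G → D spans 5 letter names → a 5th
Semitones: Gb → Dbb = 6 half-steps
A 5th of 6 semitones is a diminished 5th
= diminished 5th


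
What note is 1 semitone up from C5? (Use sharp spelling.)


Step by step:
C5: chromatic position 0 in octave 5 → absolute = 5×12 + 0 = 60
Transpose up 1: 60 + 1 = 61
61 = 5×12 + 1 → C# in octave 5
Result = C#5


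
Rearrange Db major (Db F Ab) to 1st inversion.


Solution.
Root position: Db F Ab
1st inversion: move root up an octave
Bass note: F
Notes (bottom to top) = F Ab Db


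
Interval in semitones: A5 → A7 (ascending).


Absolute semitone position = octave×12 + chromatic position
A5: 5×12 + 9 = 69
A7: 7×12 + 9 = 93
Difference = 93 - 69 = 24
= 24 semitones


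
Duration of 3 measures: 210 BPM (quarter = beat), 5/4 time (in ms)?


Step by step:
Quarter-note beat duration = 60000 / 210 ms
Beats per measure (5/4) = 5
One measure = 5 × 60000 / 210 = 300000 / 210 ms
3 measures = 3 × 300000 / 210 = 900000 / 210
= 4285.7 ms


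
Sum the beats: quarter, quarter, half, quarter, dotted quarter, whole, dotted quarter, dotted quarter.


Beat values:
  quarter = 1 beat
  quarter = 1 beat
  half = 2 beats
  quarter = 1 beat
  dotted quarter = 1.5 beats
  whole = 4 beats
  dotted quarter = 1.5 beats
  dotted quarter = 1.5 beats
Sum = 1 + 1 + 2 + 1 + 1.5 + 4 + 1.5 + 1.5
= 13.5 beats


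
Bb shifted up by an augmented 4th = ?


Reasoning:
augmented 4th: 4 letter names, 6 semitones
Letter: B + 3 → E
Pitch: Bb + 6 semitones, spelled as an E → E
= E


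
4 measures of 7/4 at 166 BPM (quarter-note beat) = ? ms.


Working:
Quarter-note beat duration = 60000 / 166 ms
Beats per measure (7/4) = 7
One measure = 7 × 60000 / 166 = 420000 / 166 ms
4 measures = 4 × 420000 / 166 = 1680000 / 166
= 10120.5 ms


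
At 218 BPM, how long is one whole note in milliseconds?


Reasoning:
One quarter-note beat = 60000 / BPM = 60000 / 218 ms
Whole note = 4 × quarter note
Duration = 4 × 60000 / 218 = 240000 / 218
= 1100.9 ms


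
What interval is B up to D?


Letter names: B → D spans 3 letter names → a 3rd
Semitones: B → D = 3 half-steps
A 3rd of 3 semitones is a minor 3rd
= minor 3rd


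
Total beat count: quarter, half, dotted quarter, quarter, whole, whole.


Working:
Beat values:
  quarter = 1 beat
  half = 2 beats
  dotted quarter = 1.5 beats
  quarter = 1 beat
  whole = 4 beats
  whole = 4 beats
Sum = 1 + 2 + 1.5 + 1 + 4 + 4
= 13.5 beats


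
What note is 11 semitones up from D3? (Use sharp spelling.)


Reasoning:
D3: chromatic position 2 in octave 3 → absolute = 3×12 + 2 = 38
Transpose up 11: 38 + 11 = 49
49 = 4×12 + 1 → C# in octave 4
Result = C#4


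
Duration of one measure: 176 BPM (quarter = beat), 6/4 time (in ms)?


Let's work it out.
Quarter-note beat duration = 60000 / 176 ms
Beats per measure (6/4) = 6
One measure = 6 × 60000 / 176 = 360000 / 176 ms
= 2045.5 ms


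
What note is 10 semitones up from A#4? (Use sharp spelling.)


A#4: chromatic position 10 in octave 4 → absolute = 4×12 + 10 = 58
Transpose up 10: 58 + 10 = 68
68 = 5×12 + 8 → G# in octave 5
Result = G#5


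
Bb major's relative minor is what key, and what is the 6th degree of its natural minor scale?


Working:
The relative minor shares the major's key signature and starts on its 6th degree
6th degree = a major 6th above the tonic; a major 6th above Bb is G
→ relative minor of Bb major is G minor
G natural minor scale: G A Bb C D Eb F
= G minor; 6th degree = Eb


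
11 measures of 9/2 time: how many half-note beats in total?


Working:
Time signature 9/2: the bottom number 2 means the half note gets one count
The top number 9 means 9 half-note beats per measure
Total = 9 × 11 measures
= 99 half-note beats


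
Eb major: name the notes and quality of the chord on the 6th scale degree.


Eb major scale: Eb F G Ab Bb C D
Diatonic triad on degree 6 stacks scale notes 6, 1, 3: C Eb G
C→Eb = 3 semitones; C→G = 7 semitones → minor triad
= C Eb G (minor)


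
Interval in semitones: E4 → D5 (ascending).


Let's work it out.
Absolute semitone position = octave×12 + chromatic position
E4: 4×12 + 4 = 52
D5: 5×12 + 2 = 62
Difference = 62 - 52 = 10
= 10 semitones


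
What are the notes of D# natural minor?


Working:
Natural minor scale pattern: W-H-W-W-H-W-W (2-1-2-2-1-2-2 semitones)
Starting from D#:
  D# + 2 semitones → E#
  E# + 1 semitone → F#
  F# + 2 semitones → G#
  G# + 2 semitones → A#
  A# + 1 semitone → B
  B + 2 semitones → C#
  C# + 2 semitones → D#
Scale = D# E# F# G# A# B C#


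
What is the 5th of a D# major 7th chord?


Major 7th chord = root + major 3rd + perfect 5th + major 7th
Seventh chords stack in thirds, so the letter names are D-F-A-C
Root: D#
Major 3rd above D#: F##
Perfect 5th above D#: A#
Major 7th above D#: C##
The 5th = A#


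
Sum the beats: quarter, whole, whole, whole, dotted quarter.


Step by step:
Beat values:
  quarter = 1 beat
  whole = 4 beats
  whole = 4 beats
  whole = 4 beats
  dotted quarter = 1.5 beats
Sum = 1 + 4 + 4 + 4 + 1.5
= 14.5 beats


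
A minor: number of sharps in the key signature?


Reasoning:
Sharp minor keys follow the circle of fifths: A(0), E(1), B(2), F#(3), C#(4), G#(5), D#(6), A#(7)
A minor has 0 sharps
= 0 sharps


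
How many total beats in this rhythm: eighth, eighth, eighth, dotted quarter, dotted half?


Reasoning:
Beat values:
  eighth = 0.5 beats
  eighth = 0.5 beats
  eighth = 0.5 beats
  dotted quarter = 1.5 beats
  dotted half = 3 beats
Sum = 0.5 + 0.5 + 0.5 + 1.5 + 3
= 6 beats


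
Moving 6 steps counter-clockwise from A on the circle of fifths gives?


Each counter-clockwise step moves down a perfect 5th (= up a perfect 4th)
From A: A → D → G → C → F → Bb → Eb
= Eb


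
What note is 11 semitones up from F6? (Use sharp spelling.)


F6: chromatic position 5 in octave 6 → absolute = 6×12 + 5 = 77
Transpose up 11: 77 + 11 = 88
88 = 7×12 + 4 → E in octave 7
Result = E7


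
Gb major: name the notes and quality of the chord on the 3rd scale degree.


Gb major scale: Gb Ab Bb Cb Db Eb F
Diatonic triad on degree 3 stacks scale notes 3, 5, 7: Bb Db F
Bb→Db = 3 semitones; Bb→F = 7 semitones → minor triad
= Bb Db F (minor)


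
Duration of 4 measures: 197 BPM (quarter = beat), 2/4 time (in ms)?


Reasoning:
Quarter-note beat duration = 60000 / 197 ms
Beats per measure (2/4) = 2
One measure = 2 × 60000 / 197 = 120000 / 197 ms
4 measures = 4 × 120000 / 197 = 480000 / 197
= 2436.5 ms


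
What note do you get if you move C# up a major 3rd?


Solution.
major 3rd: 3 letter names, 4 semitones
Letter: C + 2 → E
Pitch: C# + 4 semitones, spelled as an E → E#
= E#


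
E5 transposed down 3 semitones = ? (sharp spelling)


E5: chromatic position 4 in octave 5 → absolute = 5×12 + 4 = 64
Transpose down 3: 64 - 3 = 61
61 = 5×12 + 1 → C# in octave 5
Result = C#5


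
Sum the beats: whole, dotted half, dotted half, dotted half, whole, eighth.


Reasoning:
Beat values:
  whole = 4 beats
  dotted half = 3 beats
  dotted half = 3 beats
  dotted half = 3 beats
  whole = 4 beats
  eighth = 0.5 beats
Sum = 4 + 3 + 3 + 3 + 4 + 0.5
= 17.5 beats


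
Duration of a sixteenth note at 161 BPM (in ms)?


Working:
One quarter-note beat = 60000 / BPM = 60000 / 161 ms
Sixteenth note = 1/4 × quarter note
Duration = 1/4 × 60000 / 161 = 15000 / 161
= 93.2 ms


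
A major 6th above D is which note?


A 6th spans 6 letter names, so from D we land on B
A major 6th = 9 semitones above D
Spell B at that pitch: B
= B


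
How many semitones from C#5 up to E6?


Working:
Absolute semitone position = octave×12 + chromatic position
C#5: 5×12 + 1 = 61
E6: 6×12 + 4 = 76
Difference = 76 - 61 = 15
= 15 semitones


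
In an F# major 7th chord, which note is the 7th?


Step by step:
Major 7th chord = root + major 3rd + perfect 5th + major 7th
Seventh chords stack in thirds, so the letter names are F-A-C-E
Root: F#
Major 3rd above F#: A#
Perfect 5th above F#: C#
Major 7th above F#: E#
The 7th = E#


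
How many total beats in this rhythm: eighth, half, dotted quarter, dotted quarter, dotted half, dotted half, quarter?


Working:
Beat values:
  eighth = 0.5 beats
  half = 2 beats
  dotted quarter = 1.5 beats
  dotted quarter = 1.5 beats
  dotted half = 3 beats
  dotted half = 3 beats
  quarter = 1 beat
Sum = 0.5 + 2 + 1.5 + 1.5 + 3 + 3 + 1
= 12.5 beats


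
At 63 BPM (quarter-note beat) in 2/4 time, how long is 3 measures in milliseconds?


Reasoning:
Quarter-note beat duration = 60000 / 63 ms
Beats per measure (2/4) = 2
One measure = 2 × 60000 / 63 = 120000 / 63 ms
3 measures = 3 × 120000 / 63 = 360000 / 63
= 5714.3 ms


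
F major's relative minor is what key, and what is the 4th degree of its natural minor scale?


Step by step:
The relative minor shares the major's key signature and starts on its 6th degree
6th degree = a major 6th above the tonic; a major 6th above F is D
→ relative minor of F major is D minor
D natural minor scale: D E F G A Bb C
= D minor; 4th degree = G


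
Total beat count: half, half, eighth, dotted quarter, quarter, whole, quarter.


Let's work it out.
Beat values:
  half = 2 beats
  half = 2 beats
  eighth = 0.5 beats
  dotted quarter = 1.5 beats
  quarter = 1 beat
  whole = 4 beats
  quarter = 1 beat
Sum = 2 + 2 + 0.5 + 1.5 + 1 + 4 + 1
= 12 beats


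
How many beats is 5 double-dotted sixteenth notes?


Base sixteenth note = 1/4 beats
Dot 1 adds half the previous value: +1/8
Dot 2 adds half the previous value: +1/16
One double-dotted sixteenth = 1/4 + 1/8 + 1/16 = 7/16
5 of them = 5 × 7/16 = 35/16
= 35/16 beats


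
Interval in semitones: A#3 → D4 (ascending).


Let's work it out.
Absolute semitone position = octave×12 + chromatic position
A#3: 3×12 + 10 = 46
D4: 4×12 + 2 = 50
Difference = 50 - 46 = 4
= 4 semitones


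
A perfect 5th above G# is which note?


Working:
A 5th spans 5 letter names, so from G we land on D
A perfect 5th = 7 semitones above G#
Spell D at that pitch: D#
= D#


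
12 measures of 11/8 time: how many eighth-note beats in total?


Time signature 11/8: the bottom number 8 means the eighth note gets one count
The top number 11 means 11 eighth-note beats per measure
Total = 11 × 12 measures
= 132 eighth-note beats


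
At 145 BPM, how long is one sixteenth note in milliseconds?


Solution.
One quarter-note beat = 60000 / BPM = 60000 / 145 ms
Sixteenth note = 1/4 × quarter note
Duration = 1/4 × 60000 / 145 = 15000 / 145
= 103.4 ms


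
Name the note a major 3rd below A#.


A 3rd spans 3 letter names, so from A we land on F
A major 3rd = 4 semitones below A#
Spell F at that pitch: F#
= F#


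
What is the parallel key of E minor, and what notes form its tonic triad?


Parallel keys share the same tonic but differ in mode
E minor → parallel is E major
Tonic triad of E major = E G# B
= E major; triad = E G# B


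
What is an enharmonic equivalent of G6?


Let's work it out.
Enharmonic notes sound the same pitch but are spelled with different letter names
G and F## name the same pitch class
= F##6


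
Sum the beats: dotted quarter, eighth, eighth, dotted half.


Reasoning:
Beat values:
  dotted quarter = 1.5 beats
  eighth = 0.5 beats
  eighth = 0.5 beats
  dotted half = 3 beats
Sum = 1.5 + 0.5 + 0.5 + 3
= 5.5 beats


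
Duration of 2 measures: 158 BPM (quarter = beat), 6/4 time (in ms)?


Solution.
Quarter-note beat duration = 60000 / 158 ms
Beats per measure (6/4) = 6
One measure = 6 × 60000 / 158 = 360000 / 158 ms
2 measures = 2 × 360000 / 158 = 720000 / 158
= 4557.0 ms


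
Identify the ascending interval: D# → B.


Let's work it out.
Letter names: D → B spans 6 letter names → a 6th
Semitones: D# → B = 8 half-steps
A 6th of 8 semitones is a minor 6th
= minor 6th


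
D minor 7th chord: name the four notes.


Minor 7th chord = root + minor 3rd + perfect 5th + minor 7th
Seventh chords stack in thirds, so the letter names are D-F-A-C
Root: D
Minor 3rd above D: F
Perfect 5th above D: A
Minor 7th above D: C
Chord = D F A C


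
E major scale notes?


Reasoning:
Major scale pattern: W-W-H-W-W-W-H (2-2-1-2-2-2-1 semitones)
Starting from E:
  E + 2 semitones → F#
  F# + 2 semitones → G#
  G# + 1 semitone → A
  A + 2 semitones → B
  B + 2 semitones → C#
  C# + 2 semitones → D#
  D# + 1 semitone → E
Scale = E F# G# A B C# D#


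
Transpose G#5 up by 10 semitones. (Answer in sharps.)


Solution.
G#5: chromatic position 8 in octave 5 → absolute = 5×12 + 8 = 68
Transpose up 10: 68 + 10 = 78
78 = 6×12 + 6 → F# in octave 6
Result = F#6


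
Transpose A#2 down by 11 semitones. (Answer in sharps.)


Let's work it out.
A#2: chromatic position 10 in octave 2 → absolute = 2×12 + 10 = 34
Transpose down 11: 34 - 11 = 23
23 = 1×12 + 11 → B in octave 1
Result = B1


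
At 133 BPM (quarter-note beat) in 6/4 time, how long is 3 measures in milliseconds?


Quarter-note beat duration = 60000 / 133 ms
Beats per measure (6/4) = 6
One measure = 6 × 60000 / 133 = 360000 / 133 ms
3 measures = 3 × 360000 / 133 = 1080000 / 133
= 8120.3 ms


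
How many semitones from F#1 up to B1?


Reasoning:
Absolute semitone position = octave×12 + chromatic position
F#1: 1×12 + 6 = 18
B1: 1×12 + 11 = 23
Difference = 23 - 18 = 5
= 5 semitones


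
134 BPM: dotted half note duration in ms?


One quarter-note beat = 60000 / BPM = 60000 / 134 ms
Dotted half note = 3 × quarter note
Duration = 3 × 60000 / 134 = 180000 / 134
= 1343.3 ms


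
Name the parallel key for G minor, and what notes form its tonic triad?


Parallel keys share the same tonic but differ in mode
G minor → parallel is G major
Tonic triad of G major = G B D
= G major; triad = G B D


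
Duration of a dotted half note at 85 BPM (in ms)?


Let's work it out.
One quarter-note beat = 60000 / BPM = 60000 / 85 ms
Dotted half note = 3 × quarter note
Duration = 3 × 60000 / 85 = 180000 / 85
= 2117.6 ms


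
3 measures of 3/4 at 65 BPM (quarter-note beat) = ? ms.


Let's work it out.
Quarter-note beat duration = 60000 / 65 ms
Beats per measure (3/4) = 3
One measure = 3 × 60000 / 65 = 180000 / 65 ms
3 measures = 3 × 180000 / 65 = 540000 / 65
= 8307.7 ms


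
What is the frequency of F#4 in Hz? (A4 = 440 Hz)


f = 440 × 2^(n/12) where n = semitones from A4
F#4: -3 semitones from A4
f = 440 × 2^(-3/12)
f = 369.99 Hz


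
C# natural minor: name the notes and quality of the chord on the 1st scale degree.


Let's work it out.
C# natural minor scale: C# D# E F# G# A B
Diatonic triad on degree 1 stacks scale notes 1, 3, 5: C# E G#
C#→E = 3 semitones; C#→G# = 7 semitones → minor triad
= C# E G# (minor)


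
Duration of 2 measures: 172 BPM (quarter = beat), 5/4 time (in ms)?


Step by step:
Quarter-note beat duration = 60000 / 172 ms
Beats per measure (5/4) = 5
One measure = 5 × 60000 / 172 = 300000 / 172 ms
2 measures = 2 × 300000 / 172 = 600000 / 172
= 3488.4 ms


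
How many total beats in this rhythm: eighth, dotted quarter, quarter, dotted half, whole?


Beat values:
  eighth = 0.5 beats
  dotted quarter = 1.5 beats
  quarter = 1 beat
  dotted half = 3 beats
  whole = 4 beats
Sum = 0.5 + 1.5 + 1 + 3 + 4
= 10 beats


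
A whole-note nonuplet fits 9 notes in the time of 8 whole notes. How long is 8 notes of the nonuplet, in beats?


Reasoning:
Nonuplet: 9 notes occupy the space of 8 whole notes
Space = 8 × 4 = 32 beats
Each nonuplet note = 32 / 9 = 32/9 beats
8 notes = 8 × 32/9 = 256/9
= 256/9 beats


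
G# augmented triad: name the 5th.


Reasoning:
Augmented triad = root + major 3rd (4 semitones) + augmented 5th (8 semitones)
A triad on G# stacks thirds, so the chord tones use letter names G-B-D
Root: G#
Major 3rd above G#: B#
Augmented 5th above G#: D##
The 5th = D##


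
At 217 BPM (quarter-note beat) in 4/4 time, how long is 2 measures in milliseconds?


Quarter-note beat duration = 60000 / 217 ms
Beats per measure (4/4) = 4
One measure = 4 × 60000 / 217 = 240000 / 217 ms
2 measures = 2 × 240000 / 217 = 480000 / 217
= 2212.0 ms


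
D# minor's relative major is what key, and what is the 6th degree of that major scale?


Step by step:
The relative major shares the key signature and is a minor 3rd above the minor tonic
A minor 3rd above D# is F#
→ relative major of D# minor is F# major
F# major scale: F# G# A# B C# D# E#
= F# major; 6th degree = D#


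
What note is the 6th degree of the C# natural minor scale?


Solution.
Natural minor scale pattern: W-H-W-W-H-W-W (2-1-2-2-1-2-2 semitones)
Starting from C#:
  C# + 2 semitones → D#
  D# + 1 semitone → E
  E + 2 semitones → F#
  F# + 2 semitones → G#
  G# + 1 semitone → A
  A + 2 semitones → B
  B + 2 semitones → C#
Scale: C# D# E F# G# A B
Degree 6 = A


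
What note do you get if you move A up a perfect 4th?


Let's work it out.
perfect 4th: 4 letter names, 5 semitones
Letter: A + 3 → D
Pitch: A + 5 semitones, spelled as a D → D
= D


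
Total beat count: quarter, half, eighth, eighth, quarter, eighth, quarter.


Beat values:
  quarter = 1 beat
  half = 2 beats
  eighth = 0.5 beats
  eighth = 0.5 beats
  quarter = 1 beat
  eighth = 0.5 beats
  quarter = 1 beat
Sum = 1 + 2 + 0.5 + 0.5 + 1 + 0.5 + 1
= 6.5 beats


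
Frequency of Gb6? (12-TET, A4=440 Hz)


f = 440 × 2^(n/12) where n = semitones from A4
Gb6: 21 semitones from A4
f = 440 × 2^(21/12)
f = 1479.98 Hz


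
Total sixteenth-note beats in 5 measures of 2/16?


Solution.
Time signature 2/16: the bottom number 16 means the sixteenth note gets one count
The top number 2 means 2 sixteenth-note beats per measure
Total = 2 × 5 measures
= 10 sixteenth-note beats


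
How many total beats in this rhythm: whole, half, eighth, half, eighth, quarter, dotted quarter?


Step by step:
Beat values:
  whole = 4 beats
  half = 2 beats
  eighth = 0.5 beats
  half = 2 beats
  eighth = 0.5 beats
  quarter = 1 beat
  dotted quarter = 1.5 beats
Sum = 4 + 2 + 0.5 + 2 + 0.5 + 1 + 1.5
= 11.5 beats


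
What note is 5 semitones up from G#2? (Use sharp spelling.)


Working:
G#2: chromatic position 8 in octave 2 → absolute = 2×12 + 8 = 32
Transpose up 5: 32 + 5 = 37
37 = 3×12 + 1 → C# in octave 3
Result = C#3


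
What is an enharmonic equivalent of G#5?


Enharmonic notes sound the same pitch but are spelled with different letter names
G# and Ab name the same pitch class
= Ab5


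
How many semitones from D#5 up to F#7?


Let's work it out.
Absolute semitone position = octave×12 + chromatic position
D#5: 5×12 + 3 = 63
F#7: 7×12 + 6 = 90
Difference = 90 - 63 = 27
= 27 semitones


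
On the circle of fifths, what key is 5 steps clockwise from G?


Reasoning:
Each clockwise step on the circle of fifths moves up a perfect 5th
From G: G → D → A → E → B → F#/Gb
= F#/Gb


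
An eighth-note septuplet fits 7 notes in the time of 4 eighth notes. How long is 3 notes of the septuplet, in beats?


Septuplet: 7 notes occupy the space of 4 eighth notes
Space = 4 × 1/2 = 2 beats
Each septuplet note = 2 / 7 = 2/7 beats
3 notes = 3 × 2/7 = 6/7
= 6/7 beats


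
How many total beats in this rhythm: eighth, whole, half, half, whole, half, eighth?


Solution.
Beat values:
  eighth = 0.5 beats
  whole = 4 beats
  half = 2 beats
  half = 2 beats
  whole = 4 beats
  half = 2 beats
  eighth = 0.5 beats
Sum = 0.5 + 4 + 2 + 2 + 4 + 2 + 0.5
= 15 beats


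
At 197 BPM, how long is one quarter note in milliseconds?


Working:
One quarter-note beat = 60000 / BPM = 60000 / 197 ms
Duration = 60000 / 197
= 304.6 ms


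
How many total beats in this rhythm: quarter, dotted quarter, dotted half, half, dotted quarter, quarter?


Step by step:
Beat values:
  quarter = 1 beat
  dotted quarter = 1.5 beats
  dotted half = 3 beats
  half = 2 beats
  dotted quarter = 1.5 beats
  quarter = 1 beat
Sum = 1 + 1.5 + 3 + 2 + 1.5 + 1
= 10 beats


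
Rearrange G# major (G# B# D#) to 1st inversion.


Solution.
Root position: G# B# D#
1st inversion: move root up an octave
Bass note: B#
Notes (bottom to top) = B# D# G#


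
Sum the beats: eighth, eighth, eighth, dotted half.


Step by step:
Beat values:
  eighth = 0.5 beats
  eighth = 0.5 beats
  eighth = 0.5 beats
  dotted half = 3 beats
Sum = 0.5 + 0.5 + 0.5 + 3
= 4.5 beats


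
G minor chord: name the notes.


Solution.
Minor triad = root + minor 3rd (3 semitones) + perfect 5th (7 semitones)
A triad on G stacks thirds, so the chord tones use letter names G-B-D
Root: G
Minor 3rd above G: Bb
Perfect 5th above G: D
Chord = G Bb D


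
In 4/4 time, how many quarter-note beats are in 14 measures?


Reasoning:
Time signature 4/4: the bottom number 4 means the quarter note gets one count
The top number 4 means 4 quarter-note beats per measure
Total = 4 × 14 measures
= 56 quarter-note beats


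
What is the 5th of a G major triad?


Reasoning:
Major triad = root + major 3rd (4 semitones) + perfect 5th (7 semitones)
A triad on G stacks thirds, so the chord tones use letter names G-B-D
Root: G
Major 3rd above G: B
Perfect 5th above G: D
The 5th = D


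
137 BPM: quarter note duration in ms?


Step by step:
One quarter-note beat = 60000 / BPM = 60000 / 137 ms
Duration = 60000 / 137
= 438.0 ms


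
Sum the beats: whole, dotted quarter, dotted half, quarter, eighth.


Reasoning:
Beat values:
  whole = 4 beats
  dotted quarter = 1.5 beats
  dotted half = 3 beats
  quarter = 1 beat
  eighth = 0.5 beats
Sum = 4 + 1.5 + 3 + 1 + 0.5
= 10 beats


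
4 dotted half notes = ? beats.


Step by step:
Base half note = 2 beats
Dot 1 adds half the previous value: +1
One dotted half = 2 + 1 = 3
4 of them = 4 × 3 = 12
= 12 beats


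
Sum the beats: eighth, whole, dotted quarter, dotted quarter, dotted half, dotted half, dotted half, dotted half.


Beat values:
  eighth = 0.5 beats
  whole = 4 beats
  dotted quarter = 1.5 beats
  dotted quarter = 1.5 beats
  dotted half = 3 beats
  dotted half = 3 beats
  dotted half = 3 beats
  dotted half = 3 beats
Sum = 0.5 + 4 + 1.5 + 1.5 + 3 + 3 + 3 + 3
= 19.5 beats


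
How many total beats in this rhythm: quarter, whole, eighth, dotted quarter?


Working:
Beat values:
  quarter = 1 beat
  whole = 4 beats
  eighth = 0.5 beats
  dotted quarter = 1.5 beats
Sum = 1 + 4 + 0.5 + 1.5
= 7 beats


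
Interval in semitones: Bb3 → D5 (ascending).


Solution.
Absolute semitone position = octave×12 + chromatic position
Bb3: 3×12 + 10 = 46
D5: 5×12 + 2 = 62
Difference = 62 - 46 = 16
= 16 semitones


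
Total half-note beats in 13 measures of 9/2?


Time signature 9/2: the bottom number 2 means the half note gets one count
The top number 9 means 9 half-note beats per measure
Total = 9 × 13 measures
= 117 half-note beats


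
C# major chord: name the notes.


Major triad = root + major 3rd (4 semitones) + perfect 5th (7 semitones)
A triad on C# stacks thirds, so the chord tones use letter names C-E-G
Root: C#
Major 3rd above C#: E#
Perfect 5th above C#: G#
Chord = C# E# G#


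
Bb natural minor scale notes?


Solution.
Natural minor scale pattern: W-H-W-W-H-W-W (2-1-2-2-1-2-2 semitones)
Starting from Bb:
  Bb + 2 semitones → C
  C + 1 semitone → Db
  Db + 2 semitones → Eb
  Eb + 2 semitones → F
  F + 1 semitone → Gb
  Gb + 2 semitones → Ab
  Ab + 2 semitones → Bb
Scale = Bb C Db Eb F Gb Ab


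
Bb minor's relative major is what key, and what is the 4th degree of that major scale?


Working:
The relative major shares the key signature and is a minor 3rd above the minor tonic
A minor 3rd above Bb is Db
→ relative major of Bb minor is Db major
Db major scale: Db Eb F Gb Ab Bb C
= Db major; 4th degree = Gb


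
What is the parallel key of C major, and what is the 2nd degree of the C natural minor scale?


Solution.
Parallel keys share the same tonic but differ in mode
C major → parallel is C minor
C natural minor scale: C D Eb F G Ab Bb
= C minor; 2nd degree = D


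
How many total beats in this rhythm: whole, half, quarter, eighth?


Beat values:
  whole = 4 beats
  half = 2 beats
  quarter = 1 beat
  eighth = 0.5 beats
Sum = 4 + 2 + 1 + 0.5
= 7.5 beats


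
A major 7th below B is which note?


Reasoning:
A 7th spans 7 letter names, so from B we land on C
A major 7th = 11 semitones below B
Spell C at that pitch: C
= C


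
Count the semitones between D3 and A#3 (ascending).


Step by step:
Absolute semitone position = octave×12 + chromatic position
D3: 3×12 + 2 = 38
A#3: 3×12 + 10 = 46
Difference = 46 - 38 = 8
= 8 semitones


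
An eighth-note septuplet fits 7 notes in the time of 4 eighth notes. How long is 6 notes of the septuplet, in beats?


Reasoning:
Septuplet: 7 notes occupy the space of 4 eighth notes
Space = 4 × 1/2 = 2 beats
Each septuplet note = 2 / 7 = 2/7 beats
6 notes = 6 × 2/7 = 12/7
= 12/7 beats


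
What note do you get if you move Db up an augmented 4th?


augmented 4th: 4 letter names, 6 semitones
Letter: D + 3 → G
Pitch: Db + 6 semitones, spelled as a G → G
= G


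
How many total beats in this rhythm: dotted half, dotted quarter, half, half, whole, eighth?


Step by step:
Beat values:
  dotted half = 3 beats
  dotted quarter = 1.5 beats
  half = 2 beats
  half = 2 beats
  whole = 4 beats
  eighth = 0.5 beats
Sum = 3 + 1.5 + 2 + 2 + 4 + 0.5
= 13 beats
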